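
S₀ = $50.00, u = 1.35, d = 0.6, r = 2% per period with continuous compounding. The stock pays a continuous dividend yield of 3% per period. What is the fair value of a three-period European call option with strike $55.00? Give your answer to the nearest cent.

$9.01

Per-period risk-free factor R = e^0.02 = 1.0202; dividend-adjusted growth = e^(0.02−0.03) = 0.9900.
Risk-neutral probability p = (0.9900 − 0.6)/(1.35 − 0.6) = 0.3900/0.7500 = 0.5201
Terminal stock prices: S_uuu = 123, S_uud = 54.68, S_udd = 24.3, S_ddd = 10.8
Terminal payoffs (S − K): max(68.02, 0) = 68.02, max(-0.325, 0) = 0, max(-30.7, 0) = 0, max(-44.2, 0) = 0
Node uu (S = 91.13): V_uu = e^(−0.02)·[0.5201·68.0188 + 0.4799·0.0000] = 34.6738
Node ud (S = 40.5): V_ud = e^(−0.02)·[0.5201·0.0000 + 0.4799·0.0000] = 0.0000
Node dd (S = 18): V_dd = e^(−0.02)·[0.5201·0.0000 + 0.4799·0.0000] = 0.0000
Node u (S = 67.5): V_u = e^(−0.02)·[0.5201·34.6738 + 0.4799·0.0000] = 17.6756
Node d (S = 30): V_d = e^(−0.02)·[0.5201·0.0000 + 0.4799·0.0000] = 0.0000
Node 0 (S = 50): V_0 = e^(−0.02)·[0.5201·17.6756 + 0.4799·0.0000] = 9.0105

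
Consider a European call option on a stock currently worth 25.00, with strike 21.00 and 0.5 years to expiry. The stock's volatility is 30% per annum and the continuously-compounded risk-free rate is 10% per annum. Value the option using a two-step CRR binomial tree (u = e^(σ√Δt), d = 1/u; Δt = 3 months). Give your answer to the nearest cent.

5.51

CRR parameters: u = e^(σ√Δt) = e^(0.3·√0.25) = 1.1618, d = 1/u = 0.8607
Per-period rate: rΔt = 0.1·0.25 = 0.025, so R = e^0.025 = 1.0253
Risk-neutral probability p = (e^0.025 − 0.8607)/(1.1618 − 0.8607) = 0.1646/0.3011 = 0.5466
Terminal stock prices: S_uu = 33.75, S_ud = 25, S_dd = 18.52
Terminal payoffs (S − K): max(12.75, 0) = 12.75, max(4, 0) = 4, max(-2.48, 0) = 0
Node u (S = 29.05): V_u = e^(−0.025)·[0.5466·12.7465 + 0.4534·4.0000] = 8.5643
Node d (S = 21.52): V_d = e^(−0.025)·[0.5466·4.0000 + 0.4534·0.0000] = 2.1326
Node 0 (S = 25): V_0 = e^(−0.025)·[0.5466·8.5643 + 0.4534·2.1326] = 5.5090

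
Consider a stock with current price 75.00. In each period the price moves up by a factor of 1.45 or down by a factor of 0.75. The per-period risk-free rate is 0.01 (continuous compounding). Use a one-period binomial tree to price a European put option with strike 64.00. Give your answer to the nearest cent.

4.82

Risk-neutral probability p = (e^0.01 − 0.75)/(1.45 − 0.75) = 0.2601/0.7000 = 0.3715
Terminal stock prices: S_u = 108.8, S_d = 56.25
Terminal payoffs (K − S): max(-44.75, 0) = 0, max(7.75, 0) = 7.75
Node 0 (S = 75): V_0 = e^(−0.01)·[0.3715·0.0000 + 0.6285·7.7500] = 4.8224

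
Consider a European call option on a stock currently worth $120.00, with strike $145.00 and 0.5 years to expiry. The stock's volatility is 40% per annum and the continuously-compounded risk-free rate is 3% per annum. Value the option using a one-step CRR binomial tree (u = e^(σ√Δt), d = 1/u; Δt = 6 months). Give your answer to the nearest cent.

CRR parameters: u = e^(σ√Δt) = e^(0.4·√0.5) = 1.3269, d = 1/u = 0.7536
Per-period rate: rΔt = 0.03·0.5 = 0.015, so R = e^0.015 = 1.0151
Risk-neutral probability p = (e^0.015 − 0.7536)/(1.3269 − 0.7536) = 0.2615/0.5733 = 0.4561
Terminal stock prices: S_u = 159.2, S_d = 90.44
Terminal payoffs (S − K): max(14.23, 0) = 14.23, max(-54.56, 0) = 0
Node 0 (S = 120): V_0 = e^(−0.015)·[0.4561·14.2276 + 0.5439·0.0000] = 6.3929

$6.39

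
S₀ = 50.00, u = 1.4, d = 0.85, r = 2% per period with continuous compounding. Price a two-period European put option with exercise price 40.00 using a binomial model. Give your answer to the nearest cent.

Risk-neutral probability p = (e^0.02 − 0.85)/(1.4 − 0.85) = 0.1702/0.5500 = 0.3095
Terminal stock prices: S_uu = 98, S_ud = 59.5, S_dd = 36.12
Terminal payoffs (K − S): max(-58, 0) = 0, max(-19.5, 0) = 0, max(3.875, 0) = 3.875
Node u (S = 70): V_u = e^(−0.02)·[0.3095·0.0000 + 0.6905·0.0000] = 0.0000
Node d (S = 42.5): V_d = e^(−0.02)·[0.3095·0.0000 + 0.6905·3.8750] = 2.6229
Node 0 (S = 50): V_0 = e^(−0.02)·[0.3095·0.0000 + 0.6905·2.6229] = 1.7753

1.78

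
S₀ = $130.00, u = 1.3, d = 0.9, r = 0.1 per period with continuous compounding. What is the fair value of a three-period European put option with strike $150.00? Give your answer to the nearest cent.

Risk-neutral probability p = (e^0.1 − 0.9)/(1.3 − 0.9) = 0.2052/0.4000 = 0.5129
Terminal stock prices: S_uuu = 285.6, S_uud = 197.7, S_udd = 136.9, S_ddd = 94.77
Terminal payoffs (K − S): max(-135.6, 0) = 0, max(-47.73, 0) = 0, max(13.11, 0) = 13.11, max(55.23, 0) = 55.23
Node uu (S = 219.7): V_uu = e^(−0.1)·[0.5129·0.0000 + 0.4871·0.0000] = 0.0000
Node ud (S = 152.1): V_ud = e^(−0.1)·[0.5129·0.0000 + 0.4871·13.1100] = 5.7779
Node dd (S = 105.3): V_dd = e^(−0.1)·[0.5129·13.1100 + 0.4871·55.2300] = 30.4256
Node u (S = 169): V_u = e^(−0.1)·[0.5129·0.0000 + 0.4871·5.7779] = 2.5464
Node d (S = 117): V_d = e^(−0.1)·[0.5129·5.7779 + 0.4871·30.4256] = 16.0908
Node 0 (S = 130): V_0 = e^(−0.1)·[0.5129·2.5464 + 0.4871·16.0908] = 8.2734

$8.27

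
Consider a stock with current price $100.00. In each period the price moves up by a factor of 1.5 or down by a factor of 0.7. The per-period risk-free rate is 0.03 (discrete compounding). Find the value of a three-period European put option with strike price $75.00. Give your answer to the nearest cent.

Risk-neutral probability p = (1 + 0.03 − 0.7)/(1.5 − 0.7) = 0.3300/0.8000 = 0.4125
Terminal stock prices: S_uuu = 337.5, S_uud = 157.5, S_udd = 73.5, S_ddd = 34.3
Terminal payoffs (K − S): max(-262.5, 0) = 0, max(-82.5, 0) = 0, max(1.5, 0) = 1.5, max(40.7, 0) = 40.7
Node uu (S = 225): V_uu = 1/1.03·[0.4125·0.0000 + 0.5875·0.0000] = 0.0000
Node ud (S = 105): V_ud = 1/1.03·[0.4125·0.0000 + 0.5875·1.5000] = 0.8556
Node dd (S = 49): V_dd = 1/1.03·[0.4125·1.5000 + 0.5875·40.7000] = 23.8155
Node u (S = 150): V_u = 1/1.03·[0.4125·0.0000 + 0.5875·0.8556] = 0.4880
Node d (S = 70): V_d = 1/1.03·[0.4125·0.8556 + 0.5875·23.8155] = 13.9268
Node 0 (S = 100): V_0 = 1/1.03·[0.4125·0.4880 + 0.5875·13.9268] = 8.1391

$8.14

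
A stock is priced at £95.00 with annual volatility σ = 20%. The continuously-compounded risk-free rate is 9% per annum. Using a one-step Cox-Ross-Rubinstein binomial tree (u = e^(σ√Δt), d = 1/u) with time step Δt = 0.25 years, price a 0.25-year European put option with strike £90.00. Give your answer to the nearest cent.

CRR parameters: u = e^(σ√Δt) = e^(0.2·√0.25) = 1.1052, d = 1/u = 0.9048
Per-period rate: rΔt = 0.09·0.25 = 0.0225, so R = e^0.0225 = 1.0228
Risk-neutral probability p = (e^0.0225 − 0.9048)/(1.1052 − 0.9048) = 0.1179/0.2003 = 0.5886
Terminal stock prices: S_u = 105, S_d = 85.96
Terminal payoffs (K − S): max(-14.99, 0) = 0, max(4.04, 0) = 4.04
Node 0 (S = 95): V_0 = e^(−0.0225)·[0.5886·0.0000 + 0.4114·4.0404] = 1.6252

£1.63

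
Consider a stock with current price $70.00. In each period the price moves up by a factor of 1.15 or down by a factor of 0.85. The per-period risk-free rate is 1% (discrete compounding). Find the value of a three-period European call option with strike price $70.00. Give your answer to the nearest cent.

Risk-neutral probability p = (1 + 0.01 − 0.85)/(1.15 − 0.85) = 0.1600/0.3000 = 0.5333
Terminal stock prices: S_uuu = 106.5, S_uud = 78.69, S_udd = 58.16, S_ddd = 42.99
Terminal payoffs (S − K): max(36.46, 0) = 36.46, max(8.689, 0) = 8.689, max(-11.84, 0) = 0, max(-27.01, 0) = 0
Node uu (S = 92.57): V_uu = 1/1.01·[0.5333·36.4612 + 0.4667·8.6887] = 23.2681
Node ud (S = 68.42): V_ud = 1/1.01·[0.5333·8.6887 + 0.4667·0.0000] = 4.5881
Node dd (S = 50.57): V_dd = 1/1.01·[0.5333·0.0000 + 0.4667·0.0000] = 0.0000
Node u (S = 80.5): V_u = 1/1.01·[0.5333·23.2681 + 0.4667·4.5881] = 14.4067
Node d (S = 59.5): V_d = 1/1.01·[0.5333·4.5881 + 0.4667·0.0000] = 2.4228
Node 0 (S = 70): V_0 = 1/1.01·[0.5333·14.4067 + 0.4667·2.4228] = 8.7269

$8.73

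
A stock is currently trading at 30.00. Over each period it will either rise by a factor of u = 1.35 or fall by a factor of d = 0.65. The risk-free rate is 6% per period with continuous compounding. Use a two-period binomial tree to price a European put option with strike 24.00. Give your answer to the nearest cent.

Risk-neutral probability p = (e^0.06 − 0.65)/(1.35 − 0.65) = 0.4118/0.7000 = 0.5883
Terminal stock prices: S_uu = 54.68, S_ud = 26.32, S_dd = 12.68
Terminal payoffs (K − S): max(-30.68, 0) = 0, max(-2.325, 0) = 0, max(11.32, 0) = 11.32
Node u (S = 40.5): V_u = e^(−0.06)·[0.5883·0.0000 + 0.4117·0.0000] = 0.0000
Node d (S = 19.5): V_d = e^(−0.06)·[0.5883·0.0000 + 0.4117·11.3250] = 4.3906
Node 0 (S = 30): V_0 = e^(−0.06)·[0.5883·0.0000 + 0.4117·4.3906] = 1.7022

1.70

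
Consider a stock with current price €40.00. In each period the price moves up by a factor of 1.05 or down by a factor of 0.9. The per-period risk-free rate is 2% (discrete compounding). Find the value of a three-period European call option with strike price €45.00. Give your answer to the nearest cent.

Risk-neutral probability p = (1 + 0.02 − 0.9)/(1.05 − 0.9) = 0.1200/0.1500 = 0.8000
Terminal stock prices: S_uuu = 46.31, S_uud = 39.69, S_udd = 34.02, S_ddd = 29.16
Terminal payoffs (S − K): max(1.305, 0) = 1.305, max(-5.31, 0) = 0, max(-10.98, 0) = 0, max(-15.84, 0) = 0
Node uu (S = 44.1): V_uu = 1/1.02·[0.8000·1.3050 + 0.2000·0.0000] = 1.0235
Node ud (S = 37.8): V_ud = 1/1.02·[0.8000·0.0000 + 0.2000·0.0000] = 0.0000
Node dd (S = 32.4): V_dd = 1/1.02·[0.8000·0.0000 + 0.2000·0.0000] = 0.0000
Node u (S = 42): V_u = 1/1.02·[0.8000·1.0235 + 0.2000·0.0000] = 0.8028
Node d (S = 36): V_d = 1/1.02·[0.8000·0.0000 + 0.2000·0.0000] = 0.0000
Node 0 (S = 40): V_0 = 1/1.02·[0.8000·0.8028 + 0.2000·0.0000] = 0.6296

€0.63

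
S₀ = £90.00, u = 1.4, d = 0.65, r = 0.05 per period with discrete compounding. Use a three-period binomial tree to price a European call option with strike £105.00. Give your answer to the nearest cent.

£21.93

Risk-neutral probability p = (1 + 0.05 − 0.65)/(1.4 − 0.65) = 0.4000/0.7500 = 0.5333
Terminal stock prices: S_uuu = 247, S_uud = 114.7, S_udd = 53.23, S_ddd = 24.72
Terminal payoffs (S − K): max(142, 0) = 142, max(9.66, 0) = 9.66, max(-51.77, 0) = 0, max(-80.28, 0) = 0
Node uu (S = 176.4): V_uu = 1/1.05·[0.5333·141.9600 + 0.4667·9.6600] = 76.4000
Node ud (S = 81.9): V_ud = 1/1.05·[0.5333·9.6600 + 0.4667·0.0000] = 4.9067
Node dd (S = 38.03): V_dd = 1/1.05·[0.5333·0.0000 + 0.4667·0.0000] = 0.0000
Node u (S = 126): V_u = 1/1.05·[0.5333·76.4000 + 0.4667·4.9067] = 40.9871
Node d (S = 58.5): V_d = 1/1.05·[0.5333·4.9067 + 0.4667·0.0000] = 2.4923
Node 0 (S = 90): V_0 = 1/1.05·[0.5333·40.9871 + 0.4667·2.4923] = 21.9265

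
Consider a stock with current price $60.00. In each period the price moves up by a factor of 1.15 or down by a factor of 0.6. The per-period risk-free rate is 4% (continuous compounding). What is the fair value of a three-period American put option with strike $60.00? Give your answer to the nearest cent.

Risk-neutral probability p = (e^0.04 − 0.6)/(1.15 − 0.6) = 0.4408/0.5500 = 0.8015
Terminal stock prices: S_uuu = 91.25, S_uud = 47.61, S_udd = 24.84, S_ddd = 12.96
Terminal payoffs (K − S): max(-31.25, 0) = 0, max(12.39, 0) = 12.39, max(35.16, 0) = 35.16, max(47.04, 0) = 47.04
Node uu (S = 79.35): continuation = e^(−0.04)·[0.8015·0.0000 + 0.1985·12.3900] = 2.3633; exercise value = 0.0000 ≤ continuation, so V_uu = 2.3633
Node ud (S = 41.4): continuation = e^(−0.04)·[0.8015·12.3900 + 0.1985·35.1600] = 16.2474; exercise value = 18.6000 > continuation, so V_ud = 18.6000 (exercise)
Node dd (S = 21.6): continuation = e^(−0.04)·[0.8015·35.1600 + 0.1985·47.0400] = 36.0474; exercise value = 38.4000 > continuation, so V_dd = 38.4000 (exercise)
Node u (S = 69): continuation = e^(−0.04)·[0.8015·2.3633 + 0.1985·18.6000] = 5.3676; exercise value = 0.0000 ≤ continuation, so V_u = 5.3676
Node d (S = 36): continuation = e^(−0.04)·[0.8015·18.6000 + 0.1985·38.4000] = 21.6474; exercise value = 24.0000 > continuation, so V_d = 24.0000 (exercise)
Node 0 (S = 60): continuation = e^(−0.04)·[0.8015·5.3676 + 0.1985·24.0000] = 8.7111; exercise value = 0.0000 ≤ continuation, so V_0 = 8.7111

$8.71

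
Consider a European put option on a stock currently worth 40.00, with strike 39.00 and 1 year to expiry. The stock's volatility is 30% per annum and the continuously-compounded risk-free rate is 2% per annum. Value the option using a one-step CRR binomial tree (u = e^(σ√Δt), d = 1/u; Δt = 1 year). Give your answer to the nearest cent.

4.97

CRR parameters: u = e^(σ√Δt) = e^(0.3·√1) = 1.3499, d = 1/u = 0.7408
Per-period rate: rΔt = 0.02·1 = 0.02, so R = e^0.02 = 1.0202
Risk-neutral probability p = (e^0.02 − 0.7408)/(1.3499 − 0.7408) = 0.2794/0.6090 = 0.4587
Terminal stock prices: S_u = 53.99, S_d = 29.63
Terminal payoffs (K − S): max(-14.99, 0) = 0, max(9.367, 0) = 9.367
Node 0 (S = 40): V_0 = e^(−0.02)·[0.4587·0.0000 + 0.5413·9.3673] = 4.9699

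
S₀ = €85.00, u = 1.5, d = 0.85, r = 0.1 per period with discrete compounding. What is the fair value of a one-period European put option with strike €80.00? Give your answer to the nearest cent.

€4.34

Risk-neutral probability p = (1 + 0.1 − 0.85)/(1.5 − 0.85) = 0.2500/0.6500 = 0.3846
Terminal stock prices: S_u = 127.5, S_d = 72.25
Terminal payoffs (K − S): max(-47.5, 0) = 0, max(7.75, 0) = 7.75
Node 0 (S = 85): V_0 = 1/1.1·[0.3846·0.0000 + 0.6154·7.7500] = 4.3357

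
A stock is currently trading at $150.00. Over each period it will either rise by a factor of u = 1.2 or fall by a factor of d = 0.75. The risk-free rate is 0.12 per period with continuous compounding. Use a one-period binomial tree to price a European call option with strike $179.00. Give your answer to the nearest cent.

$0.74

Risk-neutral probability p = (e^0.12 − 0.75)/(1.2 − 0.75) = 0.3775/0.4500 = 0.8389
Terminal stock prices: S_u = 180, S_d = 112.5
Terminal payoffs (S − K): max(1, 0) = 1, max(-66.5, 0) = 0
Node 0 (S = 150): V_0 = e^(−0.12)·[0.8389·1.0000 + 0.1611·0.0000] = 0.7440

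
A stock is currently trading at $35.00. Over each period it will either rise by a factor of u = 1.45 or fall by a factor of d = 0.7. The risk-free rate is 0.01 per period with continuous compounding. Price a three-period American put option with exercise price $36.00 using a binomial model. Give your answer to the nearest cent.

Risk-neutral probability p = (e^0.01 − 0.7)/(1.45 − 0.7) = 0.3101/0.7500 = 0.4134
Terminal stock prices: S_uuu = 106.7, S_uud = 51.51, S_udd = 24.87, S_ddd = 12
Terminal payoffs (K − S): max(-70.7, 0) = 0, max(-15.51, 0) = 0, max(11.13, 0) = 11.13, max(24, 0) = 24
Node uu (S = 73.59): continuation = e^(−0.01)·[0.4134·0.0000 + 0.5866·0.0000] = 0.0000; exercise value = 0.0000 ≤ continuation, so V_uu = 0.0000
Node ud (S = 35.52): continuation = e^(−0.01)·[0.4134·0.0000 + 0.5866·11.1325] = 6.4653; exercise value = 0.4750 ≤ continuation, so V_ud = 6.4653
Node dd (S = 17.15): continuation = e^(−0.01)·[0.4134·11.1325 + 0.5866·23.9950] = 18.4918; exercise value = 18.8500 > continuation, so V_dd = 18.8500 (exercise)
Node u (S = 50.75): continuation = e^(−0.01)·[0.4134·0.0000 + 0.5866·6.4653] = 3.7548; exercise value = 0.0000 ≤ continuation, so V_u = 3.7548
Node d (S = 24.5): continuation = e^(−0.01)·[0.4134·6.4653 + 0.5866·18.8500] = 13.5936; exercise value = 11.5000 ≤ continuation, so V_d = 13.5936
Node 0 (S = 35): continuation = e^(−0.01)·[0.4134·3.7548 + 0.5866·13.5936] = 9.4314; exercise value = 1.0000 ≤ continuation, so V_0 = 9.4314

$9.43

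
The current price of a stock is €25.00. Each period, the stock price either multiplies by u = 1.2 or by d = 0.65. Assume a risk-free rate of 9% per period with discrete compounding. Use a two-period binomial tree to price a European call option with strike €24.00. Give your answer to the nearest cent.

€6.46

Risk-neutral probability p = (1 + 0.09 − 0.65)/(1.2 − 0.65) = 0.4400/0.5500 = 0.8000
Terminal stock prices: S_uu = 36, S_ud = 19.5, S_dd = 10.56
Terminal payoffs (S − K): max(12, 0) = 12, max(-4.5, 0) = 0, max(-13.44, 0) = 0
Node u (S = 30): V_u = 1/1.09·[0.8000·12.0000 + 0.2000·0.0000] = 8.8073
Node d (S = 16.25): V_d = 1/1.09·[0.8000·0.0000 + 0.2000·0.0000] = 0.0000
Node 0 (S = 25): V_0 = 1/1.09·[0.8000·8.8073 + 0.2000·0.0000] = 6.4641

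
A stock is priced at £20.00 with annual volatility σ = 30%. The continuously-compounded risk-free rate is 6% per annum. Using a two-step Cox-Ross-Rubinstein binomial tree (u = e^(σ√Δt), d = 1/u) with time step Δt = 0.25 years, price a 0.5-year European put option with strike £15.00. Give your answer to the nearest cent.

CRR parameters: u = e^(σ√Δt) = e^(0.3·√0.25) = 1.1618, d = 1/u = 0.8607
Per-period rate: rΔt = 0.06·0.25 = 0.015, so R = e^0.015 = 1.0151
Risk-neutral probability p = (e^0.015 − 0.8607)/(1.1618 − 0.8607) = 0.1544/0.3011 = 0.5128
Terminal stock prices: S_uu = 27, S_ud = 20, S_dd = 14.82
Terminal payoffs (K − S): max(-12, 0) = 0, max(-5, 0) = 0, max(0.1836, 0) = 0.1836
Node u (S = 23.24): V_u = e^(−0.015)·[0.5128·0.0000 + 0.4872·0.0000] = 0.0000
Node d (S = 17.21): V_d = e^(−0.015)·[0.5128·0.0000 + 0.4872·0.1836] = 0.0881
Node 0 (S = 20): V_0 = e^(−0.015)·[0.5128·0.0000 + 0.4872·0.0881] = 0.0423

£0.04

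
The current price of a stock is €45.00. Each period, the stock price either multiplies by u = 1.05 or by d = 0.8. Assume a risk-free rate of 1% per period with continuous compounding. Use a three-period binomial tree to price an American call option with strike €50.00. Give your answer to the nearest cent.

Risk-neutral probability p = (e^0.01 − 0.8)/(1.05 − 0.8) = 0.2101/0.2500 = 0.8402
Terminal stock prices: S_uuu = 52.09, S_uud = 39.69, S_udd = 30.24, S_ddd = 23.04
Terminal payoffs (S − K): max(2.093, 0) = 2.093, max(-10.31, 0) = 0, max(-19.76, 0) = 0, max(-26.96, 0) = 0
Node uu (S = 49.61): continuation = e^(−0.01)·[0.8402·2.0931 + 0.1598·0.0000] = 1.7411; exercise value = 0.0000 ≤ continuation, so V_uu = 1.7411
Node ud (S = 37.8): continuation = e^(−0.01)·[0.8402·0.0000 + 0.1598·0.0000] = 0.0000; exercise value = 0.0000 ≤ continuation, so V_ud = 0.0000
Node dd (S = 28.8): continuation = e^(−0.01)·[0.8402·0.0000 + 0.1598·0.0000] = 0.0000; exercise value = 0.0000 ≤ continuation, so V_dd = 0.0000
Node u (S = 47.25): continuation = e^(−0.01)·[0.8402·1.7411 + 0.1598·0.0000] = 1.4484; exercise value = 0.0000 ≤ continuation, so V_u = 1.4484
Node d (S = 36): continuation = e^(−0.01)·[0.8402·0.0000 + 0.1598·0.0000] = 0.0000; exercise value = 0.0000 ≤ continuation, so V_d = 0.0000
Node 0 (S = 45): continuation = e^(−0.01)·[0.8402·1.4484 + 0.1598·0.0000] = 1.2048; exercise value = 0.0000 ≤ continuation, so V_0 = 1.2048

€1.20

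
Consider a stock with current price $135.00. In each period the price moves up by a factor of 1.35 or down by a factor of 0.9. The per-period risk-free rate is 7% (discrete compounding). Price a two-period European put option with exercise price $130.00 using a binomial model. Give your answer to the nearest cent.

$6.98

Risk-neutral probability p = (1 + 0.07 − 0.9)/(1.35 − 0.9) = 0.1700/0.4500 = 0.3778
Terminal stock prices: S_uu = 246, S_ud = 164, S_dd = 109.4
Terminal payoffs (K − S): max(-116, 0) = 0, max(-34.03, 0) = 0, max(20.65, 0) = 20.65
Node u (S = 182.2): V_u = 1/1.07·[0.3778·0.0000 + 0.6222·0.0000] = 0.0000
Node d (S = 121.5): V_d = 1/1.07·[0.3778·0.0000 + 0.6222·20.6500] = 12.0083
Node 0 (S = 135): V_0 = 1/1.07·[0.3778·0.0000 + 0.6222·12.0083] = 6.9830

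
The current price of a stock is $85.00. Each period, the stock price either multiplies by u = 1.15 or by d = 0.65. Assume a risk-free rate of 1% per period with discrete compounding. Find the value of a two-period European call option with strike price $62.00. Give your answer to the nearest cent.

Risk-neutral probability p = (1 + 0.01 − 0.65)/(1.15 − 0.65) = 0.3600/0.5000 = 0.7200
Terminal stock prices: S_uu = 112.4, S_ud = 63.54, S_dd = 35.91
Terminal payoffs (S − K): max(50.41, 0) = 50.41, max(1.537, 0) = 1.537, max(-26.09, 0) = 0
Node u (S = 97.75): V_u = 1/1.01·[0.7200·50.4125 + 0.2800·1.5375] = 36.3639
Node d (S = 55.25): V_d = 1/1.01·[0.7200·1.5375 + 0.2800·0.0000] = 1.0960
Node 0 (S = 85): V_0 = 1/1.01·[0.7200·36.3639 + 0.2800·1.0960] = 26.2266

$26.23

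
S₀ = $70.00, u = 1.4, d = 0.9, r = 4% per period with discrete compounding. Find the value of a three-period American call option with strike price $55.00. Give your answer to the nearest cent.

Risk-neutral probability p = (1 + 0.04 − 0.9)/(1.4 − 0.9) = 0.1400/0.5000 = 0.2800
Terminal stock prices: S_uuu = 192.1, S_uud = 123.5, S_udd = 79.38, S_ddd = 51.03
Terminal payoffs (S − K): max(137.1, 0) = 137.1, max(68.48, 0) = 68.48, max(24.38, 0) = 24.38, max(-3.97, 0) = 0
Node uu (S = 137.2): continuation = 1/1.04·[0.2800·137.0800 + 0.7200·68.4800] = 84.3154; exercise value = 82.2000 ≤ continuation, so V_uu = 84.3154
Node ud (S = 88.2): continuation = 1/1.04·[0.2800·68.4800 + 0.7200·24.3800] = 35.3154; exercise value = 33.2000 ≤ continuation, so V_ud = 35.3154
Node dd (S = 56.7): continuation = 1/1.04·[0.2800·24.3800 + 0.7200·0.0000] = 6.5638; exercise value = 1.7000 ≤ continuation, so V_dd = 6.5638
Node u (S = 98): continuation = 1/1.04·[0.2800·84.3154 + 0.7200·35.3154] = 47.1494; exercise value = 43.0000 ≤ continuation, so V_u = 47.1494
Node d (S = 63): continuation = 1/1.04·[0.2800·35.3154 + 0.7200·6.5638] = 14.0522; exercise value = 8.0000 ≤ continuation, so V_d = 14.0522
Node 0 (S = 70): continuation = 1/1.04·[0.2800·47.1494 + 0.7200·14.0522] = 22.4225; exercise value = 15.0000 ≤ continuation, so V_0 = 22.4225

$22.42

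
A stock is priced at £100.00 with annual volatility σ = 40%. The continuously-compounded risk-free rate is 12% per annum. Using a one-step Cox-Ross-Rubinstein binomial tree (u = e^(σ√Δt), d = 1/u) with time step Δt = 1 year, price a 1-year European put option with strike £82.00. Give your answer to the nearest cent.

£5.89

CRR parameters: u = e^(σ√Δt) = e^(0.4·√1) = 1.4918, d = 1/u = 0.6703
Per-period rate: rΔt = 0.12·1 = 0.12, so R = e^0.12 = 1.1275
Risk-neutral probability p = (e^0.12 − 0.6703)/(1.4918 − 0.6703) = 0.4572/0.8215 = 0.5565
Terminal stock prices: S_u = 149.2, S_d = 67.03
Terminal payoffs (K − S): max(-67.18, 0) = 0, max(14.97, 0) = 14.97
Node 0 (S = 100): V_0 = e^(−0.12)·[0.5565·0.0000 + 0.4435·14.9680] = 5.8875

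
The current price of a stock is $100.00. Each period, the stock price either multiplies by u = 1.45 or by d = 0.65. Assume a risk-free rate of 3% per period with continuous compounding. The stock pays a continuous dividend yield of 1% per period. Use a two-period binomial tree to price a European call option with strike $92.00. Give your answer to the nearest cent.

$24.90

Per-period risk-free factor R = e^0.03 = 1.0305; dividend-adjusted growth = e^(0.03−0.01) = 1.0202.
Risk-neutral probability p = (1.0202 − 0.65)/(1.45 − 0.65) = 0.3702/0.8000 = 0.4628
Terminal stock prices: S_uu = 210.2, S_ud = 94.25, S_dd = 42.25
Terminal payoffs (S − K): max(118.2, 0) = 118.2, max(2.25, 0) = 2.25, max(-49.75, 0) = 0
Node u (S = 145): V_u = e^(−0.03)·[0.4628·118.2500 + 0.5372·2.2500] = 54.2762
Node d (S = 65): V_d = e^(−0.03)·[0.4628·2.2500 + 0.5372·0.0000] = 1.0104
Node 0 (S = 100): V_0 = e^(−0.03)·[0.4628·54.2762 + 0.5372·1.0104] = 24.9009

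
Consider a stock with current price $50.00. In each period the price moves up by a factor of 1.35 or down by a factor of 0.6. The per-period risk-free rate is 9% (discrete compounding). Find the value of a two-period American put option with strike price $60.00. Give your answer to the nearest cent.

Risk-neutral probability p = (1 + 0.09 − 0.6)/(1.35 − 0.6) = 0.4900/0.7500 = 0.6533
Terminal stock prices: S_uu = 91.13, S_ud = 40.5, S_dd = 18
Terminal payoffs (K − S): max(-31.13, 0) = 0, max(19.5, 0) = 19.5, max(42, 0) = 42
Node u (S = 67.5): continuation = 1/1.09·[0.6533·0.0000 + 0.3467·19.5000] = 6.2018; exercise value = 0.0000 ≤ continuation, so V_u = 6.2018
Node d (S = 30): continuation = 1/1.09·[0.6533·19.5000 + 0.3467·42.0000] = 25.0459; exercise value = 30.0000 > continuation, so V_d = 30.0000 (exercise)
Node 0 (S = 50): continuation = 1/1.09·[0.6533·6.2018 + 0.3467·30.0000] = 13.2586; exercise value = 10.0000 ≤ continuation, so V_0 = 13.2586

$13.26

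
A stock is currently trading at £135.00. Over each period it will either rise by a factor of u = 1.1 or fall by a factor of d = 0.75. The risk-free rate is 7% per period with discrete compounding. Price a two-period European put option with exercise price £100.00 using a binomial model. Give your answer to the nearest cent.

£0.15

Risk-neutral probability p = (1 + 0.07 − 0.75)/(1.1 − 0.75) = 0.3200/0.3500 = 0.9143
Terminal stock prices: S_uu = 163.4, S_ud = 111.4, S_dd = 75.94
Terminal payoffs (K − S): max(-63.35, 0) = 0, max(-11.38, 0) = 0, max(24.06, 0) = 24.06
Node u (S = 148.5): V_u = 1/1.07·[0.9143·0.0000 + 0.0857·0.0000] = 0.0000
Node d (S = 101.2): V_d = 1/1.07·[0.9143·0.0000 + 0.0857·24.0625] = 1.9276
Node 0 (S = 135): V_0 = 1/1.07·[0.9143·0.0000 + 0.0857·1.9276] = 0.1544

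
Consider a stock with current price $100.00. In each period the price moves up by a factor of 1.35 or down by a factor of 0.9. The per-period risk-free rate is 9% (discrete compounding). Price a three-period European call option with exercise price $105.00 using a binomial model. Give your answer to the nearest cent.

Risk-neutral probability p = (1 + 0.09 − 0.9)/(1.35 − 0.9) = 0.1900/0.4500 = 0.4222
Terminal stock prices: S_uuu = 246, S_uud = 164, S_udd = 109.4, S_ddd = 72.9
Terminal payoffs (S − K): max(141, 0) = 141, max(59.03, 0) = 59.03, max(4.35, 0) = 4.35, max(-32.1, 0) = 0
Node uu (S = 182.3): V_uu = 1/1.09·[0.4222·141.0375 + 0.5778·59.0250] = 85.9197
Node ud (S = 121.5): V_ud = 1/1.09·[0.4222·59.0250 + 0.5778·4.3500] = 25.1697
Node dd (S = 81): V_dd = 1/1.09·[0.4222·4.3500 + 0.5778·0.0000] = 1.6850
Node u (S = 135): V_u = 1/1.09·[0.4222·85.9197 + 0.5778·25.1697] = 46.6236
Node d (S = 90): V_d = 1/1.09·[0.4222·25.1697 + 0.5778·1.6850] = 10.6429
Node 0 (S = 100): V_0 = 1/1.09·[0.4222·46.6236 + 0.5778·10.6429] = 23.7016

$23.70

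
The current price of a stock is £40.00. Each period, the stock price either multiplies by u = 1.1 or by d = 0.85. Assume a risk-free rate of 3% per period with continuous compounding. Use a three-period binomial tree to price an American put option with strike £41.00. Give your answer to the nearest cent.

Risk-neutral probability p = (e^0.03 − 0.85)/(1.1 − 0.85) = 0.1805/0.2500 = 0.7218
Terminal stock prices: S_uuu = 53.24, S_uud = 41.14, S_udd = 31.79, S_ddd = 24.56
Terminal payoffs (K − S): max(-12.24, 0) = 0, max(-0.14, 0) = 0, max(9.21, 0) = 9.21, max(16.44, 0) = 16.44
Node uu (S = 48.4): continuation = e^(−0.03)·[0.7218·0.0000 + 0.2782·0.0000] = 0.0000; exercise value = 0.0000 ≤ continuation, so V_uu = 0.0000
Node ud (S = 37.4): continuation = e^(−0.03)·[0.7218·0.0000 + 0.2782·9.2100] = 2.4863; exercise value = 3.6000 > continuation, so V_ud = 3.6000 (exercise)
Node dd (S = 28.9): continuation = e^(−0.03)·[0.7218·9.2100 + 0.2782·16.4350] = 10.8883; exercise value = 12.1000 > continuation, so V_dd = 12.1000 (exercise)
Node u (S = 44): continuation = e^(−0.03)·[0.7218·0.0000 + 0.2782·3.6000] = 0.9719; exercise value = 0.0000 ≤ continuation, so V_u = 0.9719
Node d (S = 34): continuation = e^(−0.03)·[0.7218·3.6000 + 0.2782·12.1000] = 5.7883; exercise value = 7.0000 > continuation, so V_d = 7.0000 (exercise)
Node 0 (S = 40): continuation = e^(−0.03)·[0.7218·0.9719 + 0.2782·7.0000] = 2.5705; exercise value = 1.0000 ≤ continuation, so V_0 = 2.5705

£2.57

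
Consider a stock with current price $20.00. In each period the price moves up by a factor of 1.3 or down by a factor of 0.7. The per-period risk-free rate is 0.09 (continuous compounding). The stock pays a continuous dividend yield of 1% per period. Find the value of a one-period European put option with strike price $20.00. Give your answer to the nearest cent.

Per-period risk-free factor R = e^0.09 = 1.0942; dividend-adjusted growth = e^(0.09−0.01) = 1.0833.
Risk-neutral probability p = (1.0833 − 0.7)/(1.3 − 0.7) = 0.3833/0.6000 = 0.6388
Terminal stock prices: S_u = 26, S_d = 14
Terminal payoffs (K − S): max(-6, 0) = 0, max(6, 0) = 6
Node 0 (S = 20): V_0 = e^(−0.09)·[0.6388·0.0000 + 0.3612·6.0000] = 1.9806

$1.98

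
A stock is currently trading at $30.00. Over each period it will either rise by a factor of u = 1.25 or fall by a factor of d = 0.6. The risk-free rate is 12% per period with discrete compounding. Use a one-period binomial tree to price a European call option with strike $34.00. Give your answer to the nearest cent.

$2.50

Risk-neutral probability p = (1 + 0.12 − 0.6)/(1.25 − 0.6) = 0.5200/0.6500 = 0.8000
Terminal stock prices: S_u = 37.5, S_d = 18
Terminal payoffs (S − K): max(3.5, 0) = 3.5, max(-16, 0) = 0
Node 0 (S = 30): V_0 = 1/1.12·[0.8000·3.5000 + 0.2000·0.0000] = 2.5000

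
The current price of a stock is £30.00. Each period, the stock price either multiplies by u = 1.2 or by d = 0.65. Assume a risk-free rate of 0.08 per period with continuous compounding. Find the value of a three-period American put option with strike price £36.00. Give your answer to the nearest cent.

£6.00

Risk-neutral probability p = (e^0.08 − 0.65)/(1.2 − 0.65) = 0.4333/0.5500 = 0.7878
Terminal stock prices: S_uuu = 51.84, S_uud = 28.08, S_udd = 15.21, S_ddd = 8.239
Terminal payoffs (K − S): max(-15.84, 0) = 0, max(7.92, 0) = 7.92, max(20.79, 0) = 20.79, max(27.76, 0) = 27.76
Node uu (S = 43.2): continuation = e^(−0.08)·[0.7878·0.0000 + 0.2122·7.9200] = 1.5515; exercise value = 0.0000 ≤ continuation, so V_uu = 1.5515
Node ud (S = 23.4): continuation = e^(−0.08)·[0.7878·7.9200 + 0.2122·20.7900] = 9.8322; exercise value = 12.6000 > continuation, so V_ud = 12.6000 (exercise)
Node dd (S = 12.68): continuation = e^(−0.08)·[0.7878·20.7900 + 0.2122·27.7613] = 20.5572; exercise value = 23.3250 > continuation, so V_dd = 23.3250 (exercise)
Node u (S = 36): continuation = e^(−0.08)·[0.7878·1.5515 + 0.2122·12.6000] = 3.5965; exercise value = 0.0000 ≤ continuation, so V_u = 3.5965
Node d (S = 19.5): continuation = e^(−0.08)·[0.7878·12.6000 + 0.2122·23.3250] = 13.7322; exercise value = 16.5000 > continuation, so V_d = 16.5000 (exercise)
Node 0 (S = 30): continuation = e^(−0.08)·[0.7878·3.5965 + 0.2122·16.5000] = 5.8476; exercise value = 6.0000 > continuation, so V_0 = 6.0000 (exercise)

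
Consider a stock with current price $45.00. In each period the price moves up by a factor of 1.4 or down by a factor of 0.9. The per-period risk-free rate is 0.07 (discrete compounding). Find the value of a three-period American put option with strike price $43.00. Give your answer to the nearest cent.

$2.49

Risk-neutral probability p = (1 + 0.07 − 0.9)/(1.4 − 0.9) = 0.1700/0.5000 = 0.3400
Terminal stock prices: S_uuu = 123.5, S_uud = 79.38, S_udd = 51.03, S_ddd = 32.81
Terminal payoffs (K − S): max(-80.48, 0) = 0, max(-36.38, 0) = 0, max(-8.03, 0) = 0, max(10.19, 0) = 10.19
Node uu (S = 88.2): continuation = 1/1.07·[0.3400·0.0000 + 0.6600·0.0000] = 0.0000; exercise value = 0.0000 ≤ continuation, so V_uu = 0.0000
Node ud (S = 56.7): continuation = 1/1.07·[0.3400·0.0000 + 0.6600·0.0000] = 0.0000; exercise value = 0.0000 ≤ continuation, so V_ud = 0.0000
Node dd (S = 36.45): continuation = 1/1.07·[0.3400·0.0000 + 0.6600·10.1950] = 6.2885; exercise value = 6.5500 > continuation, so V_dd = 6.5500 (exercise)
Node u (S = 63): continuation = 1/1.07·[0.3400·0.0000 + 0.6600·0.0000] = 0.0000; exercise value = 0.0000 ≤ continuation, so V_u = 0.0000
Node d (S = 40.5): continuation = 1/1.07·[0.3400·0.0000 + 0.6600·6.5500] = 4.0402; exercise value = 2.5000 ≤ continuation, so V_d = 4.0402
Node 0 (S = 45): continuation = 1/1.07·[0.3400·0.0000 + 0.6600·4.0402] = 2.4921; exercise value = 0.0000 ≤ continuation, so V_0 = 2.4921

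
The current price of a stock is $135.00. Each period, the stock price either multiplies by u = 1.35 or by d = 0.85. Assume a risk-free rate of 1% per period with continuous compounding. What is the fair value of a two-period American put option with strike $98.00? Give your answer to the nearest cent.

Risk-neutral probability p = (e^0.01 − 0.85)/(1.35 − 0.85) = 0.1601/0.5000 = 0.3201
Terminal stock prices: S_uu = 246, S_ud = 154.9, S_dd = 97.54
Terminal payoffs (K − S): max(-148, 0) = 0, max(-56.91, 0) = 0, max(0.4625, 0) = 0.4625
Node u (S = 182.2): continuation = e^(−0.01)·[0.3201·0.0000 + 0.6799·0.0000] = 0.0000; exercise value = 0.0000 ≤ continuation, so V_u = 0.0000
Node d (S = 114.8): continuation = e^(−0.01)·[0.3201·0.0000 + 0.6799·0.4625] = 0.3113; exercise value = 0.0000 ≤ continuation, so V_d = 0.3113
Node 0 (S = 135): continuation = e^(−0.01)·[0.3201·0.0000 + 0.6799·0.3113] = 0.2096; exercise value = 0.0000 ≤ continuation, so V_0 = 0.2096

$0.21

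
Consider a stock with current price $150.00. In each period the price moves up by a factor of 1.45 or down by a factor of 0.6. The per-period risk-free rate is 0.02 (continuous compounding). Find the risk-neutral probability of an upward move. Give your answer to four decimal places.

p = 0.4944

Risk-neutral probability p = (e^0.02 − 0.6)/(1.45 − 0.6) = 0.4202/0.8500 = 0.4944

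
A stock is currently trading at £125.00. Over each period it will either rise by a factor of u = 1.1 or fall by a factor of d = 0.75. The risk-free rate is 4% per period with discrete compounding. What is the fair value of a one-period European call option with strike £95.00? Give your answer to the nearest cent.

£33.86

Risk-neutral probability p = (1 + 0.04 − 0.75)/(1.1 − 0.75) = 0.2900/0.3500 = 0.8286
Terminal stock prices: S_u = 137.5, S_d = 93.75
Terminal payoffs (S − K): max(42.5, 0) = 42.5, max(-1.25, 0) = 0
Node 0 (S = 125): V_0 = 1/1.04·[0.8286·42.5000 + 0.1714·0.0000] = 33.8599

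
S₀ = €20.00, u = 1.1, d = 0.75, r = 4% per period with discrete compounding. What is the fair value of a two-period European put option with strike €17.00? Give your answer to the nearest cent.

Risk-neutral probability p = (1 + 0.04 − 0.75)/(1.1 − 0.75) = 0.2900/0.3500 = 0.8286
Terminal stock prices: S_uu = 24.2, S_ud = 16.5, S_dd = 11.25
Terminal payoffs (K − S): max(-7.2, 0) = 0, max(0.5, 0) = 0.5, max(5.75, 0) = 5.75
Node u (S = 22): V_u = 1/1.04·[0.8286·0.0000 + 0.1714·0.5000] = 0.0824
Node d (S = 15): V_d = 1/1.04·[0.8286·0.5000 + 0.1714·5.7500] = 1.3462
Node 0 (S = 20): V_0 = 1/1.04·[0.8286·0.0824 + 0.1714·1.3462] = 0.2876

€0.29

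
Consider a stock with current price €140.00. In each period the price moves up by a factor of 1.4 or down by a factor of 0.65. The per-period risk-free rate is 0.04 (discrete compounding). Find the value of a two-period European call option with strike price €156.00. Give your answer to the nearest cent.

Risk-neutral probability p = (1 + 0.04 − 0.65)/(1.4 − 0.65) = 0.3900/0.7500 = 0.5200
Terminal stock prices: S_uu = 274.4, S_ud = 127.4, S_dd = 59.15
Terminal payoffs (S − K): max(118.4, 0) = 118.4, max(-28.6, 0) = 0, max(-96.85, 0) = 0
Node u (S = 196): V_u = 1/1.04·[0.5200·118.4000 + 0.4800·0.0000] = 59.2000
Node d (S = 91): V_d = 1/1.04·[0.5200·0.0000 + 0.4800·0.0000] = 0.0000
Node 0 (S = 140): V_0 = 1/1.04·[0.5200·59.2000 + 0.4800·0.0000] = 29.6000

€29.60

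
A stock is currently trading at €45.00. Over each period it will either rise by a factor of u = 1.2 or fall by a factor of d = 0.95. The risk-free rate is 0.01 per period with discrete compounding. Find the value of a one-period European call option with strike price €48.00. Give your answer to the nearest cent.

€1.43

Risk-neutral probability p = (1 + 0.01 − 0.95)/(1.2 − 0.95) = 0.0600/0.2500 = 0.2400
Terminal stock prices: S_u = 54, S_d = 42.75
Terminal payoffs (S − K): max(6, 0) = 6, max(-5.25, 0) = 0
Node 0 (S = 45): V_0 = 1/1.01·[0.2400·6.0000 + 0.7600·0.0000] = 1.4257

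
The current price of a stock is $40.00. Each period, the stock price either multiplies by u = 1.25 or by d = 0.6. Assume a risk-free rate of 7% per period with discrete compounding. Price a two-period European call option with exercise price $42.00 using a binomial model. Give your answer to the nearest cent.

$9.36

Risk-neutral probability p = (1 + 0.07 − 0.6)/(1.25 − 0.6) = 0.4700/0.6500 = 0.7231
Terminal stock prices: S_uu = 62.5, S_ud = 30, S_dd = 14.4
Terminal payoffs (S − K): max(20.5, 0) = 20.5, max(-12, 0) = 0, max(-27.6, 0) = 0
Node u (S = 50): V_u = 1/1.07·[0.7231·20.5000 + 0.2769·0.0000] = 13.8533
Node d (S = 24): V_d = 1/1.07·[0.7231·0.0000 + 0.2769·0.0000] = 0.0000
Node 0 (S = 40): V_0 = 1/1.07·[0.7231·13.8533 + 0.2769·0.0000] = 9.3617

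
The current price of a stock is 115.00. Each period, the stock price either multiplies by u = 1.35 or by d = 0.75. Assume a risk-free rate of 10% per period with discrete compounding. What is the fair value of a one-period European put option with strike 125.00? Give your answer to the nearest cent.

14.68

Risk-neutral probability p = (1 + 0.1 − 0.75)/(1.35 − 0.75) = 0.3500/0.6000 = 0.5833
Terminal stock prices: S_u = 155.2, S_d = 86.25
Terminal payoffs (K − S): max(-30.25, 0) = 0, max(38.75, 0) = 38.75
Node 0 (S = 115): V_0 = 1/1.1·[0.5833·0.0000 + 0.4167·38.7500] = 14.6780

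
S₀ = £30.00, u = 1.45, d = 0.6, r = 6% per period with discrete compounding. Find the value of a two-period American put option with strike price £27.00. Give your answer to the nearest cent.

£4.09

Risk-neutral probability p = (1 + 0.06 − 0.6)/(1.45 − 0.6) = 0.4600/0.8500 = 0.5412
Terminal stock prices: S_uu = 63.08, S_ud = 26.1, S_dd = 10.8
Terminal payoffs (K − S): max(-36.08, 0) = 0, max(0.9, 0) = 0.9, max(16.2, 0) = 16.2
Node u (S = 43.5): continuation = 1/1.06·[0.5412·0.0000 + 0.4588·0.9000] = 0.3896; exercise value = 0.0000 ≤ continuation, so V_u = 0.3896
Node d (S = 18): continuation = 1/1.06·[0.5412·0.9000 + 0.4588·16.2000] = 7.4717; exercise value = 9.0000 > continuation, so V_d = 9.0000 (exercise)
Node 0 (S = 30): continuation = 1/1.06·[0.5412·0.3896 + 0.4588·9.0000] = 4.0946; exercise value = 0.0000 ≤ continuation, so V_0 = 4.0946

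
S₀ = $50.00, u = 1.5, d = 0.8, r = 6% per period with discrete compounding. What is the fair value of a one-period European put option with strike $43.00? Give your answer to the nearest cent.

Risk-neutral probability p = (1 + 0.06 − 0.8)/(1.5 − 0.8) = 0.2600/0.7000 = 0.3714
Terminal stock prices: S_u = 75, S_d = 40
Terminal payoffs (K − S): max(-32, 0) = 0, max(3, 0) = 3
Node 0 (S = 50): V_0 = 1/1.06·[0.3714·0.0000 + 0.6286·3.0000] = 1.7790

$1.78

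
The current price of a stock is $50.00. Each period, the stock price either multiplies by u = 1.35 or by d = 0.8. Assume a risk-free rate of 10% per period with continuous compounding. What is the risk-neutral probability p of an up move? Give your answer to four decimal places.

p = 0.5549

Risk-neutral probability p = (e^0.1 − 0.8)/(1.35 − 0.8) = 0.3052/0.5500 = 0.5549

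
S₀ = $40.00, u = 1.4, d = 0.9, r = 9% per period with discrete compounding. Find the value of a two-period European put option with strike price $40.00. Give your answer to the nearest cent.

Risk-neutral probability p = (1 + 0.09 − 0.9)/(1.4 − 0.9) = 0.1900/0.5000 = 0.3800
Terminal stock prices: S_uu = 78.4, S_ud = 50.4, S_dd = 32.4
Terminal payoffs (K − S): max(-38.4, 0) = 0, max(-10.4, 0) = 0, max(7.6, 0) = 7.6
Node u (S = 56): V_u = 1/1.09·[0.3800·0.0000 + 0.6200·0.0000] = 0.0000
Node d (S = 36): V_d = 1/1.09·[0.3800·0.0000 + 0.6200·7.6000] = 4.3229
Node 0 (S = 40): V_0 = 1/1.09·[0.3800·0.0000 + 0.6200·4.3229] = 2.4589

$2.46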